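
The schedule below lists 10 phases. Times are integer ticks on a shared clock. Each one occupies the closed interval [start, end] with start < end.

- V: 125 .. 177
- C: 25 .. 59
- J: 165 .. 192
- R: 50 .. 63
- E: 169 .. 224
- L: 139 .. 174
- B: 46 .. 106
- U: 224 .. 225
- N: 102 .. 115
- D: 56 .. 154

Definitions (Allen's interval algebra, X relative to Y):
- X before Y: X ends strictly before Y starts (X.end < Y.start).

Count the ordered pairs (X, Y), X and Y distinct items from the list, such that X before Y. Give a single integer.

28

Checking all 90 ordered pairs for relation 'before'; matching pairs in alphabetical order:
(B, E): B before E ✓
(B, J): B before J ✓
(B, L): B before L ✓
(B, U): B before U ✓
(B, V): B before V ✓
(C, E): C before E ✓
(C, J): C before J ✓
(C, L): C before L ✓
(C, N): C before N ✓
(C, U): C before U ✓
(C, V): C before V ✓
(D, E): D before E ✓
(D, J): D before J ✓
(D, U): D before U ✓
(J, U): J before U ✓
(L, U): L before U ✓
(N, E): N before E ✓
(N, J): N before J ✓
(N, L): N before L ✓
(N, U): N before U ✓
(N, V): N before V ✓
(R, E): R before E ✓
(R, J): R before J ✓
(R, L): R before L ✓
... plus 4 further pairs not listed.
Count: 28.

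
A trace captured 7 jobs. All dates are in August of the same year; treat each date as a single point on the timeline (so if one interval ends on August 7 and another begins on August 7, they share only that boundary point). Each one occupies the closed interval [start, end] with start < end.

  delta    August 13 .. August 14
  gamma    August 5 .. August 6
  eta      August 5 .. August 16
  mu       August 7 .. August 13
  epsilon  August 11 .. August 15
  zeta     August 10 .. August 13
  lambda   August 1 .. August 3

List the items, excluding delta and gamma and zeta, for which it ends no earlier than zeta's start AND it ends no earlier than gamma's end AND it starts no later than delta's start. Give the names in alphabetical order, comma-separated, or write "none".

Conditions: its end is no earlier than zeta's start (X.end >= August 10) AND its end is no earlier than gamma's end (X.end >= August 6) AND its start is no later than delta's start (X.start <= August 13).
epsilon: end August 15 >= August 10? ✓; end August 15 >= August 6? ✓; start August 11 <= August 13? ✓ → yes.
eta: end August 16 >= August 10? ✓; end August 16 >= August 6? ✓; start August 5 <= August 13? ✓ → yes.
lambda: end August 3 >= August 10? ✗; end August 3 >= August 6? ✗; start August 1 <= August 13? ✓ → no.
mu: end August 13 >= August 10? ✓; end August 13 >= August 6? ✓; start August 7 <= August 13? ✓ → yes.
Result: epsilon, eta, mu.

epsilon, eta, mu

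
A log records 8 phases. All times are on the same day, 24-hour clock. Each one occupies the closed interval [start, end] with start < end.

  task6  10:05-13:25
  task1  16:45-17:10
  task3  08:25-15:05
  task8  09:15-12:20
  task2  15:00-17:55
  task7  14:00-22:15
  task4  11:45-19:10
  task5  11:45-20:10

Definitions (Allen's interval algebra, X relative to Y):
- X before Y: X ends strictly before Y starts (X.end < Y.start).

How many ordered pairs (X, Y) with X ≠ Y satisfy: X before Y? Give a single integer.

7

Checking all 56 ordered pairs for relation 'before'; matching pairs in alphabetical order:
(task3, task1): task3 before task1 ✓
(task6, task1): task6 before task1 ✓
(task6, task2): task6 before task2 ✓
(task6, task7): task6 before task7 ✓
(task8, task1): task8 before task1 ✓
(task8, task2): task8 before task2 ✓
(task8, task7): task8 before task7 ✓
Count: 7.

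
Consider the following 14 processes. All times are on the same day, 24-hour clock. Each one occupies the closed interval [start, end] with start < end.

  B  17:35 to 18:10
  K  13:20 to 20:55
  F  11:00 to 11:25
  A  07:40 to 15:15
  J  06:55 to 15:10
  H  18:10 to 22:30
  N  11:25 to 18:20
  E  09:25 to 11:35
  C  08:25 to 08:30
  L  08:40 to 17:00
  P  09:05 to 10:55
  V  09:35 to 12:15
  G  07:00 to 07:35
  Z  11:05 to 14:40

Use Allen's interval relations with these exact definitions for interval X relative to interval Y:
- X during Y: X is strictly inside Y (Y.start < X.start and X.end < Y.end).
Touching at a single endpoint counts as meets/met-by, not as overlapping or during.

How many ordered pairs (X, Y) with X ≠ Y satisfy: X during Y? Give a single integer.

22

Checking all 182 ordered pairs for relation 'during'; matching pairs in alphabetical order:
(B, K): B during K ✓
(B, N): B during N ✓
(C, A): C during A ✓
(C, J): C during J ✓
(E, A): E during A ✓
(E, J): E during J ✓
(E, L): E during L ✓
(F, A): F during A ✓
(F, E): F during E ✓
(F, J): F during J ✓
(F, L): F during L ✓
(F, V): F during V ✓
(G, J): G during J ✓
(P, A): P during A ✓
(P, J): P during J ✓
(P, L): P during L ✓
(V, A): V during A ✓
(V, J): V during J ✓
(V, L): V during L ✓
(Z, A): Z during A ✓
(Z, J): Z during J ✓
(Z, L): Z during L ✓
Count: 22.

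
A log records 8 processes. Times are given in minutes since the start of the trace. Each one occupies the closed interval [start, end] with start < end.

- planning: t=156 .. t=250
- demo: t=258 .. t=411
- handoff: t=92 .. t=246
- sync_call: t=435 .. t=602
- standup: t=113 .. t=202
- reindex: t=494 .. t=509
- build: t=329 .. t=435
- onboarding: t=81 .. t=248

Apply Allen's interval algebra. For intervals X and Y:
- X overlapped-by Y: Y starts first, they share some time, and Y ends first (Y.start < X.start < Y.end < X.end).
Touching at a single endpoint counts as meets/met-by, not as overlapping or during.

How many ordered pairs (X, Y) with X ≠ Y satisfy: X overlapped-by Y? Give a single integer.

Checking all 56 ordered pairs for relation 'overlapped-by'; matching pairs in alphabetical order:
(build, demo): build overlapped-by demo ✓
(planning, handoff): planning overlapped-by handoff ✓
(planning, onboarding): planning overlapped-by onboarding ✓
(planning, standup): planning overlapped-by standup ✓
Count: 4.

4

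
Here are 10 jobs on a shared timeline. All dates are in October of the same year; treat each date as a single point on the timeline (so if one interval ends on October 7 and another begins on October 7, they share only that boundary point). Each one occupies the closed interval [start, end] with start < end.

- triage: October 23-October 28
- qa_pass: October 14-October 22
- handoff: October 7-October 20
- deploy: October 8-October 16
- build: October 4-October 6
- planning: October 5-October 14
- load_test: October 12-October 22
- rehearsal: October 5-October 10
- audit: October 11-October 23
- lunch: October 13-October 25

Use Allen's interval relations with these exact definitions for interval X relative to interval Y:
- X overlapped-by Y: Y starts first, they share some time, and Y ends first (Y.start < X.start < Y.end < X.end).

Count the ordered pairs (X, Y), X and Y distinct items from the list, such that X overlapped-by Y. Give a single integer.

Checking all 90 ordered pairs for relation 'overlapped-by'; matching pairs in alphabetical order:
(audit, deploy): audit overlapped-by deploy ✓
(audit, handoff): audit overlapped-by handoff ✓
(audit, planning): audit overlapped-by planning ✓
(deploy, planning): deploy overlapped-by planning ✓
(deploy, rehearsal): deploy overlapped-by rehearsal ✓
(handoff, planning): handoff overlapped-by planning ✓
(handoff, rehearsal): handoff overlapped-by rehearsal ✓
(load_test, deploy): load_test overlapped-by deploy ✓
(load_test, handoff): load_test overlapped-by handoff ✓
(load_test, planning): load_test overlapped-by planning ✓
(lunch, audit): lunch overlapped-by audit ✓
(lunch, deploy): lunch overlapped-by deploy ✓
(lunch, handoff): lunch overlapped-by handoff ✓
(lunch, load_test): lunch overlapped-by load_test ✓
(lunch, planning): lunch overlapped-by planning ✓
(planning, build): planning overlapped-by build ✓
(qa_pass, deploy): qa_pass overlapped-by deploy ✓
(qa_pass, handoff): qa_pass overlapped-by handoff ✓
(rehearsal, build): rehearsal overlapped-by build ✓
(triage, lunch): triage overlapped-by lunch ✓
Count: 20.

20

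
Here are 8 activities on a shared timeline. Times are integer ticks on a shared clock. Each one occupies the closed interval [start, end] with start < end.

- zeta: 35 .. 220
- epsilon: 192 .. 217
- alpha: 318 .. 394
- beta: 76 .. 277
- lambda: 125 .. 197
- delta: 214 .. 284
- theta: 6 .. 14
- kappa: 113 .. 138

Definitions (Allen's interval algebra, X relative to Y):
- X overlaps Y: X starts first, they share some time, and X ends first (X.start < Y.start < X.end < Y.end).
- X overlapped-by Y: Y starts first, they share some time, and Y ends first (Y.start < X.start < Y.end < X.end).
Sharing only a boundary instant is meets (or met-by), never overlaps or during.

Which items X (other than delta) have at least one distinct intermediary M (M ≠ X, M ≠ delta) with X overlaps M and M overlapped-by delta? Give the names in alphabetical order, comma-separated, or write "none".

Target delta = [214, 284].
Intermediaries M with M overlapped-by delta: none.
Union: none.

none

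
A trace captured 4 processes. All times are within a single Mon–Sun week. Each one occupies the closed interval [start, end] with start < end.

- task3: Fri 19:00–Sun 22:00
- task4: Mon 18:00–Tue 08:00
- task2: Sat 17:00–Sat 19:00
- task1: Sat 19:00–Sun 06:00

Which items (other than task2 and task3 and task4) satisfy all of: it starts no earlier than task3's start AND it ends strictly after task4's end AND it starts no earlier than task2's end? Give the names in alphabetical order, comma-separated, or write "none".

Conditions: its start is no earlier than task3's start (X.start >= Fri 19:00) AND its end is strictly after task4's end (X.end > Tue 08:00) AND its start is no earlier than task2's end (X.start >= Sat 19:00).
task1: start Sat 19:00 >= Fri 19:00? ✓; end Sun 06:00 > Tue 08:00? ✓; start Sat 19:00 >= Sat 19:00? ✓ → yes.
Result: task1.

task1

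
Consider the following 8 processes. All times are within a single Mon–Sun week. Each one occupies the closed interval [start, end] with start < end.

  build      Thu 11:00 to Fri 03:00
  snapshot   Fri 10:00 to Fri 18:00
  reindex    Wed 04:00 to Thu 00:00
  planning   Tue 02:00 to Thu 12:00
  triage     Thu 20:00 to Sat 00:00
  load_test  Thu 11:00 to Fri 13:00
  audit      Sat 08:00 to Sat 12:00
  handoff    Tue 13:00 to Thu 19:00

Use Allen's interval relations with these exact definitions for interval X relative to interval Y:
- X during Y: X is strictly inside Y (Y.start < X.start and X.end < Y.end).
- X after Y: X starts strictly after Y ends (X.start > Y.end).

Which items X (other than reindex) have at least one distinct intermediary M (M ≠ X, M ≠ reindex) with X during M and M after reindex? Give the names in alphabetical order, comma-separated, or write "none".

snapshot

Target reindex = [Wed 04:00, Thu 00:00].
Intermediaries M with M after reindex: audit, build, load_test, snapshot, triage.
Via audit — items with X during audit: none.
Via build — items with X during build: none.
Via load_test — items with X during load_test: none.
Via snapshot — items with X during snapshot: none.
Via triage — items with X during triage: snapshot.
Union: snapshot.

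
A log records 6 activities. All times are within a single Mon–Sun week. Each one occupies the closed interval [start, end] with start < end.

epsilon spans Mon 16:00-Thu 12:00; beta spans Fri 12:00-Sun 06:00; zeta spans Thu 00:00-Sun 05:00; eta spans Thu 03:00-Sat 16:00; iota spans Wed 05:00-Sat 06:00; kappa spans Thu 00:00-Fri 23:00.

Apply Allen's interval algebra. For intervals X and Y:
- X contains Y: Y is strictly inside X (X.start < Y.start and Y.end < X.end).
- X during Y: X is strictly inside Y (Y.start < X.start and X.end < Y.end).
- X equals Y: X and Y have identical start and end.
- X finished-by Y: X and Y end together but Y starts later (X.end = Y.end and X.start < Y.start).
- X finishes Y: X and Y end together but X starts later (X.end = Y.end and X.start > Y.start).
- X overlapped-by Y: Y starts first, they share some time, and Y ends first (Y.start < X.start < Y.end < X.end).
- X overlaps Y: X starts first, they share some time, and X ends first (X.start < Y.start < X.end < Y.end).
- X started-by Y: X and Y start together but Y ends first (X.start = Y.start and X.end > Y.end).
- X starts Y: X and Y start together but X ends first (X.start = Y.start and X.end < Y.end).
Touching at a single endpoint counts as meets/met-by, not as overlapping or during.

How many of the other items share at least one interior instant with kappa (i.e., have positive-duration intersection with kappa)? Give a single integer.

Target kappa = [Thu 00:00, Fri 23:00].
beta [Fri 12:00, Sun 06:00] → overlapped-by → counts.
epsilon [Mon 16:00, Thu 12:00] → overlaps → counts.
eta [Thu 03:00, Sat 16:00] → overlapped-by → counts.
iota [Wed 05:00, Sat 06:00] → contains → counts.
zeta [Thu 00:00, Sun 05:00] → started-by → counts.
Total: 5.

5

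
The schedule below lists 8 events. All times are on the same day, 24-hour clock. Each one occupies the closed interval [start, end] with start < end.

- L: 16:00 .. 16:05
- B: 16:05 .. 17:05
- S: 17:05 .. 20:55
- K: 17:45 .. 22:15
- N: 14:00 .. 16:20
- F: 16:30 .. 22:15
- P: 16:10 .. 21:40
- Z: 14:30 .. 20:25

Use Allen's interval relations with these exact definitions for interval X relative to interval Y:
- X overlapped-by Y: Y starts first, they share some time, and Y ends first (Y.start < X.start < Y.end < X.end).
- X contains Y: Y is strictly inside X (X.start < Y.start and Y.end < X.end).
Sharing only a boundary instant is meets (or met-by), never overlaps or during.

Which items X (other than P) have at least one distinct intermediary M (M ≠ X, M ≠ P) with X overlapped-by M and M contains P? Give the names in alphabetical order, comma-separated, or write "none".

Target P = [16:10, 21:40].
Intermediaries M with M contains P: none.
Union: none.

none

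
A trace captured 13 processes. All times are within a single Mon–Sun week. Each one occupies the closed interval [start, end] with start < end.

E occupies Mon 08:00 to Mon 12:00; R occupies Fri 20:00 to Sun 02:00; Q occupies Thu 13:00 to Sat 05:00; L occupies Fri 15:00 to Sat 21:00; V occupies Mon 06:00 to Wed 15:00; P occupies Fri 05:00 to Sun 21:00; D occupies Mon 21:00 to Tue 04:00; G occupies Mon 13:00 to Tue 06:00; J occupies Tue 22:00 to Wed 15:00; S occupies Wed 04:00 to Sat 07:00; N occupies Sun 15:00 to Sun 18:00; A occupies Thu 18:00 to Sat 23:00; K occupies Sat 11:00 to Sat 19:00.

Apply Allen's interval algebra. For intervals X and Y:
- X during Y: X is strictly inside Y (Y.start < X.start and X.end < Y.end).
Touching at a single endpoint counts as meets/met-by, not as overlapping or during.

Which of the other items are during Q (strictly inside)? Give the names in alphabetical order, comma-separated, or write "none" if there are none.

Target Q = [Thu 13:00, Sat 05:00].
A [Thu 18:00, Sat 23:00] → overlapped-by → no.
D [Mon 21:00, Tue 04:00] → before → no.
E [Mon 08:00, Mon 12:00] → before → no.
G [Mon 13:00, Tue 06:00] → before → no.
J [Tue 22:00, Wed 15:00] → before → no.
K [Sat 11:00, Sat 19:00] → after → no.
L [Fri 15:00, Sat 21:00] → overlapped-by → no.
N [Sun 15:00, Sun 18:00] → after → no.
P [Fri 05:00, Sun 21:00] → overlapped-by → no.
R [Fri 20:00, Sun 02:00] → overlapped-by → no.
S [Wed 04:00, Sat 07:00] → contains → no.
V [Mon 06:00, Wed 15:00] → before → no.
Result: none.

none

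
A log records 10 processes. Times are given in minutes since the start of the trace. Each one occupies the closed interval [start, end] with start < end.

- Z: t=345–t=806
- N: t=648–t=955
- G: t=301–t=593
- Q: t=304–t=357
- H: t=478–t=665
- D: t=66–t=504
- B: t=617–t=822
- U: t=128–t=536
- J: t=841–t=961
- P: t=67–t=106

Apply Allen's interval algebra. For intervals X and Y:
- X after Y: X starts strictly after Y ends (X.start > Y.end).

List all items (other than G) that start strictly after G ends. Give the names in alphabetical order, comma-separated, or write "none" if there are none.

B, J, N

Target G = [t=301, t=593].
B [t=617, t=822] → after → yes.
D [t=66, t=504] → overlaps → no.
H [t=478, t=665] → overlapped-by → no.
J [t=841, t=961] → after → yes.
N [t=648, t=955] → after → yes.
P [t=67, t=106] → before → no.
Q [t=304, t=357] → during → no.
U [t=128, t=536] → overlaps → no.
Z [t=345, t=806] → overlapped-by → no.
Result: B, J, N.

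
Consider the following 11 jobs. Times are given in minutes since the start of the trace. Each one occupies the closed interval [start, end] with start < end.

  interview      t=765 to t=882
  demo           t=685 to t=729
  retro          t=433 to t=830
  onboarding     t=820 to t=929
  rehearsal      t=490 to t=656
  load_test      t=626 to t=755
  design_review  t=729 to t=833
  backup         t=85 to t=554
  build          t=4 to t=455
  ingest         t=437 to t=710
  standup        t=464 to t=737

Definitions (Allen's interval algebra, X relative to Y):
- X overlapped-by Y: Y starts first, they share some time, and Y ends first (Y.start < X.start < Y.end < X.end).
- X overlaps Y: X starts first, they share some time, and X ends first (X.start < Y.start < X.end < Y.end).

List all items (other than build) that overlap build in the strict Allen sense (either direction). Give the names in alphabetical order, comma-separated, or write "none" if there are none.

Target build = [t=4, t=455].
backup [t=85, t=554] → overlapped-by → yes.
demo [t=685, t=729] → after → no.
design_review [t=729, t=833] → after → no.
ingest [t=437, t=710] → overlapped-by → yes.
interview [t=765, t=882] → after → no.
load_test [t=626, t=755] → after → no.
onboarding [t=820, t=929] → after → no.
rehearsal [t=490, t=656] → after → no.
retro [t=433, t=830] → overlapped-by → yes.
standup [t=464, t=737] → after → no.
Result: backup, ingest, retro.

backup, ingest, retro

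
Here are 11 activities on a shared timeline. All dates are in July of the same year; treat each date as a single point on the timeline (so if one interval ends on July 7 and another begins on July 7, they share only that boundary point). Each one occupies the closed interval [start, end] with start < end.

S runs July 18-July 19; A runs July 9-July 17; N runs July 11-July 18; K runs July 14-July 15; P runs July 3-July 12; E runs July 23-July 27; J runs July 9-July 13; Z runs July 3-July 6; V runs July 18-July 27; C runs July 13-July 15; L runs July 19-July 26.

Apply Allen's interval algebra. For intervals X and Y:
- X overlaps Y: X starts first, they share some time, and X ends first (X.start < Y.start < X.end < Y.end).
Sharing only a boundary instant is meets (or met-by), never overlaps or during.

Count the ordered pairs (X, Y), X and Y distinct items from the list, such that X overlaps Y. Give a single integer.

Checking all 110 ordered pairs for relation 'overlaps'; matching pairs in alphabetical order:
(A, N): A overlaps N ✓
(J, N): J overlaps N ✓
(L, E): L overlaps E ✓
(P, A): P overlaps A ✓
(P, J): P overlaps J ✓
(P, N): P overlaps N ✓
Count: 6.

6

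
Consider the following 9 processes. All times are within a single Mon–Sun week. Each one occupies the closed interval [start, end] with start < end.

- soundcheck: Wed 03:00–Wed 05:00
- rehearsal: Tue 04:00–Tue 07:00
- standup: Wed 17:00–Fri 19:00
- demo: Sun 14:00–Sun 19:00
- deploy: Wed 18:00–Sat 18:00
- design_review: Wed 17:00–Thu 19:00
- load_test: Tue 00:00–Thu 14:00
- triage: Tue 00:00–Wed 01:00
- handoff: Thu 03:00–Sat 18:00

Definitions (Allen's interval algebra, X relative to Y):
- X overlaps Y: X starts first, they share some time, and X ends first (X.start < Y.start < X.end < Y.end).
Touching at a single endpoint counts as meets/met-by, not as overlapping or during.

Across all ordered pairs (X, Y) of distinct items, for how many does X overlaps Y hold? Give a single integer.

Checking all 72 ordered pairs for relation 'overlaps'; matching pairs in alphabetical order:
(design_review, deploy): design_review overlaps deploy ✓
(design_review, handoff): design_review overlaps handoff ✓
(load_test, deploy): load_test overlaps deploy ✓
(load_test, design_review): load_test overlaps design_review ✓
(load_test, handoff): load_test overlaps handoff ✓
(load_test, standup): load_test overlaps standup ✓
(standup, deploy): standup overlaps deploy ✓
(standup, handoff): standup overlaps handoff ✓
Count: 8.

8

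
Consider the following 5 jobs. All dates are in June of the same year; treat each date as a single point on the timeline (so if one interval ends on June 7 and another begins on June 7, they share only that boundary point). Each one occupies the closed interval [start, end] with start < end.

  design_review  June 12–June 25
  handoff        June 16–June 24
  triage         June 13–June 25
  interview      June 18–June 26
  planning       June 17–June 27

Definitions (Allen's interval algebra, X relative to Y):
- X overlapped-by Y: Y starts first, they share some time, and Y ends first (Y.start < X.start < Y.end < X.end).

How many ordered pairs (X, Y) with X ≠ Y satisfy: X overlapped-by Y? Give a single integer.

6

Checking all 20 ordered pairs for relation 'overlapped-by'; matching pairs in alphabetical order:
(interview, design_review): interview overlapped-by design_review ✓
(interview, handoff): interview overlapped-by handoff ✓
(interview, triage): interview overlapped-by triage ✓
(planning, design_review): planning overlapped-by design_review ✓
(planning, handoff): planning overlapped-by handoff ✓
(planning, triage): planning overlapped-by triage ✓
Count: 6.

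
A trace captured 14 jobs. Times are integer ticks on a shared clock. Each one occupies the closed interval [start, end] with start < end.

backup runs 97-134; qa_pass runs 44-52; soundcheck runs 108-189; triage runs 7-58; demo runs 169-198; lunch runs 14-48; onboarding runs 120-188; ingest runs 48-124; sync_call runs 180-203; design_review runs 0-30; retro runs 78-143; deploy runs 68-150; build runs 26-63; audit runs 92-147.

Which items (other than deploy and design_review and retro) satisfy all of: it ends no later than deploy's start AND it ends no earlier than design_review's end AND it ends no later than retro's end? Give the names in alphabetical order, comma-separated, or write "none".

Conditions: its end is no later than deploy's start (X.end <= 68) AND its end is no earlier than design_review's end (X.end >= 30) AND its end is no later than retro's end (X.end <= 143).
audit: end 147 <= 68? ✗; end 147 >= 30? ✓; end 147 <= 143? ✗ → no.
backup: end 134 <= 68? ✗; end 134 >= 30? ✓; end 134 <= 143? ✓ → no.
build: end 63 <= 68? ✓; end 63 >= 30? ✓; end 63 <= 143? ✓ → yes.
demo: end 198 <= 68? ✗; end 198 >= 30? ✓; end 198 <= 143? ✗ → no.
ingest: end 124 <= 68? ✗; end 124 >= 30? ✓; end 124 <= 143? ✓ → no.
lunch: end 48 <= 68? ✓; end 48 >= 30? ✓; end 48 <= 143? ✓ → yes.
onboarding: end 188 <= 68? ✗; end 188 >= 30? ✓; end 188 <= 143? ✗ → no.
qa_pass: end 52 <= 68? ✓; end 52 >= 30? ✓; end 52 <= 143? ✓ → yes.
soundcheck: end 189 <= 68? ✗; end 189 >= 30? ✓; end 189 <= 143? ✗ → no.
sync_call: end 203 <= 68? ✗; end 203 >= 30? ✓; end 203 <= 143? ✗ → no.
triage: end 58 <= 68? ✓; end 58 >= 30? ✓; end 58 <= 143? ✓ → yes.
Result: build, lunch, qa_pass, triage.

build, lunch, qa_pass, triage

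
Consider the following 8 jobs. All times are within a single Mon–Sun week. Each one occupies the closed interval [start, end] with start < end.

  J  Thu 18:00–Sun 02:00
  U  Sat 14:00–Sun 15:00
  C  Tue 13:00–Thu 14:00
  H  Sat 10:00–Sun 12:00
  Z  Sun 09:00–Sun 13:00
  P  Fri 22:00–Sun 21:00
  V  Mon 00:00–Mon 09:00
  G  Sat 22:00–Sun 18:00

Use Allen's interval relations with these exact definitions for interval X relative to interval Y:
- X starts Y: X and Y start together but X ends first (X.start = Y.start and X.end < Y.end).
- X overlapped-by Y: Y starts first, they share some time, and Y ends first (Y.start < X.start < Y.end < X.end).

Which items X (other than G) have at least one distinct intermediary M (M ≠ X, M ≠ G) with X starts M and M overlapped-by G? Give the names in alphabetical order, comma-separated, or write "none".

none

Target G = [Sat 22:00, Sun 18:00].
Intermediaries M with M overlapped-by G: none.
Union: none.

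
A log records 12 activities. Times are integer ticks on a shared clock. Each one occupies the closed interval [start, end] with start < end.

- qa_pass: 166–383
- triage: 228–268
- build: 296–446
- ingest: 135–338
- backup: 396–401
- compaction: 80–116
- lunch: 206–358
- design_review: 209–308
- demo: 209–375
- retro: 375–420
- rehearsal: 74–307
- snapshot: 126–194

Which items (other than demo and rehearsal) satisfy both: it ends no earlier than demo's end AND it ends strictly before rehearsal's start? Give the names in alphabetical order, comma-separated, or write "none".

Conditions: its end is no earlier than demo's end (X.end >= 375) AND its end is strictly before rehearsal's start (X.end < 74).
backup: end 401 >= 375? ✓; end 401 < 74? ✗ → no.
build: end 446 >= 375? ✓; end 446 < 74? ✗ → no.
compaction: end 116 >= 375? ✗; end 116 < 74? ✗ → no.
design_review: end 308 >= 375? ✗; end 308 < 74? ✗ → no.
ingest: end 338 >= 375? ✗; end 338 < 74? ✗ → no.
lunch: end 358 >= 375? ✗; end 358 < 74? ✗ → no.
qa_pass: end 383 >= 375? ✓; end 383 < 74? ✗ → no.
retro: end 420 >= 375? ✓; end 420 < 74? ✗ → no.
snapshot: end 194 >= 375? ✗; end 194 < 74? ✗ → no.
triage: end 268 >= 375? ✗; end 268 < 74? ✗ → no.
Result: none.

none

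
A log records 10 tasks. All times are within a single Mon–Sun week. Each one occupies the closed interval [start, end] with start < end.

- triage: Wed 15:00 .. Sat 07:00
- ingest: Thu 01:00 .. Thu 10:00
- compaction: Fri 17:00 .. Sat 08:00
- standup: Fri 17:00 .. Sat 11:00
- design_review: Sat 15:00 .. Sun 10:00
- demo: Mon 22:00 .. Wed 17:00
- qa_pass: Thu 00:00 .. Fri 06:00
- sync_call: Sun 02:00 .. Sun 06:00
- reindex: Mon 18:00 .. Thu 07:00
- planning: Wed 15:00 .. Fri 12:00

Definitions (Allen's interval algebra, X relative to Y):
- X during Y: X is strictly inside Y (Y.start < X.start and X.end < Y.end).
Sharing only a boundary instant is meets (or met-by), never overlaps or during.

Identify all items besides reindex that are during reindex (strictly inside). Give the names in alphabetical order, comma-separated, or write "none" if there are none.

Target reindex = [Mon 18:00, Thu 07:00].
compaction [Fri 17:00, Sat 08:00] → after → no.
demo [Mon 22:00, Wed 17:00] → during → yes.
design_review [Sat 15:00, Sun 10:00] → after → no.
ingest [Thu 01:00, Thu 10:00] → overlapped-by → no.
planning [Wed 15:00, Fri 12:00] → overlapped-by → no.
qa_pass [Thu 00:00, Fri 06:00] → overlapped-by → no.
standup [Fri 17:00, Sat 11:00] → after → no.
sync_call [Sun 02:00, Sun 06:00] → after → no.
triage [Wed 15:00, Sat 07:00] → overlapped-by → no.
Result: demo.

demo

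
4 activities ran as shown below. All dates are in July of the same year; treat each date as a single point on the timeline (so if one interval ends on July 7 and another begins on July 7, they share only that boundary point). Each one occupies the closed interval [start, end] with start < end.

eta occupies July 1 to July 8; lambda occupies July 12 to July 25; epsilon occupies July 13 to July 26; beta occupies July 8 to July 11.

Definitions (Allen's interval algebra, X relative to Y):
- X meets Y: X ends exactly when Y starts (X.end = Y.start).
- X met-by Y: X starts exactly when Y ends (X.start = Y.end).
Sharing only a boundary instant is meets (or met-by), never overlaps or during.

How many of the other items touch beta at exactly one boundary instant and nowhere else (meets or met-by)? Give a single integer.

1

Target beta = [July 8, July 11].
epsilon [July 13, July 26] → after → no.
eta [July 1, July 8] → meets → counts.
lambda [July 12, July 25] → after → no.
Total: 1.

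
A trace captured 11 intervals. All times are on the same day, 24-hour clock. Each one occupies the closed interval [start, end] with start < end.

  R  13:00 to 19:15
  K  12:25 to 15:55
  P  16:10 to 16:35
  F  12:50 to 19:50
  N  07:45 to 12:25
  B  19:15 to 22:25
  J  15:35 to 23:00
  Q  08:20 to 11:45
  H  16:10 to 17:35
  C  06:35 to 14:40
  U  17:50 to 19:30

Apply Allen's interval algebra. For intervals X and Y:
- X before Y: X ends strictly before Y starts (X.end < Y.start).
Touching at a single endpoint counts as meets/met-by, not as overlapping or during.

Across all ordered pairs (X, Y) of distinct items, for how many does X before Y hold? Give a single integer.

Checking all 110 ordered pairs for relation 'before'; matching pairs in alphabetical order:
(C, B): C before B ✓
(C, H): C before H ✓
(C, J): C before J ✓
(C, P): C before P ✓
(C, U): C before U ✓
(H, B): H before B ✓
(H, U): H before U ✓
(K, B): K before B ✓
(K, H): K before H ✓
(K, P): K before P ✓
(K, U): K before U ✓
(N, B): N before B ✓
(N, F): N before F ✓
(N, H): N before H ✓
(N, J): N before J ✓
(N, P): N before P ✓
(N, R): N before R ✓
(N, U): N before U ✓
(P, B): P before B ✓
(P, U): P before U ✓
(Q, B): Q before B ✓
(Q, F): Q before F ✓
(Q, H): Q before H ✓
(Q, J): Q before J ✓
... plus 4 further pairs not listed.
Count: 28.

28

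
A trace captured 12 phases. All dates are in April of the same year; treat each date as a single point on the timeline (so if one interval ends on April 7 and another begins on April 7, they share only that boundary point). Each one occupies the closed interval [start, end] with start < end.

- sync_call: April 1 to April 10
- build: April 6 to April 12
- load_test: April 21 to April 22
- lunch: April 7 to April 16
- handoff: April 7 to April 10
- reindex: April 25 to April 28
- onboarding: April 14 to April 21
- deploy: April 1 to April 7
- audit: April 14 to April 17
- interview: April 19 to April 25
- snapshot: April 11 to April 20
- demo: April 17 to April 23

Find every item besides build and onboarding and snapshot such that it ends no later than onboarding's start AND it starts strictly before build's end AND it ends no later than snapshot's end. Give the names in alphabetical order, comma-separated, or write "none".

Conditions: its end is no later than onboarding's start (X.end <= April 14) AND its start is strictly before build's end (X.start < April 12) AND its end is no later than snapshot's end (X.end <= April 20).
audit: end April 17 <= April 14? ✗; start April 14 < April 12? ✗; end April 17 <= April 20? ✓ → no.
demo: end April 23 <= April 14? ✗; start April 17 < April 12? ✗; end April 23 <= April 20? ✗ → no.
deploy: end April 7 <= April 14? ✓; start April 1 < April 12? ✓; end April 7 <= April 20? ✓ → yes.
handoff: end April 10 <= April 14? ✓; start April 7 < April 12? ✓; end April 10 <= April 20? ✓ → yes.
interview: end April 25 <= April 14? ✗; start April 19 < April 12? ✗; end April 25 <= April 20? ✗ → no.
load_test: end April 22 <= April 14? ✗; start April 21 < April 12? ✗; end April 22 <= April 20? ✗ → no.
lunch: end April 16 <= April 14? ✗; start April 7 < April 12? ✓; end April 16 <= April 20? ✓ → no.
reindex: end April 28 <= April 14? ✗; start April 25 < April 12? ✗; end April 28 <= April 20? ✗ → no.
sync_call: end April 10 <= April 14? ✓; start April 1 < April 12? ✓; end April 10 <= April 20? ✓ → yes.
Result: deploy, handoff, sync_call.

deploy, handoff, sync_call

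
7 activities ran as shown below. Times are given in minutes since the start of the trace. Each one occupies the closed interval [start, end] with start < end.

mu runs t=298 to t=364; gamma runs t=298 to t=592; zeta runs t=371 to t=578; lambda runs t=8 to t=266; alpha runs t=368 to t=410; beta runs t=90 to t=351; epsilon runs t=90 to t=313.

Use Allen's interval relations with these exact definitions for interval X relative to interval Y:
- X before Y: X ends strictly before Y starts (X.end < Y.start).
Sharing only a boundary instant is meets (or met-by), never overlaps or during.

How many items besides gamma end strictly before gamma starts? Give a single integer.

Target gamma = [t=298, t=592].
alpha [t=368, t=410] → during → no.
beta [t=90, t=351] → overlaps → no.
epsilon [t=90, t=313] → overlaps → no.
lambda [t=8, t=266] → before → counts.
mu [t=298, t=364] → starts → no.
zeta [t=371, t=578] → during → no.
Total: 1.

1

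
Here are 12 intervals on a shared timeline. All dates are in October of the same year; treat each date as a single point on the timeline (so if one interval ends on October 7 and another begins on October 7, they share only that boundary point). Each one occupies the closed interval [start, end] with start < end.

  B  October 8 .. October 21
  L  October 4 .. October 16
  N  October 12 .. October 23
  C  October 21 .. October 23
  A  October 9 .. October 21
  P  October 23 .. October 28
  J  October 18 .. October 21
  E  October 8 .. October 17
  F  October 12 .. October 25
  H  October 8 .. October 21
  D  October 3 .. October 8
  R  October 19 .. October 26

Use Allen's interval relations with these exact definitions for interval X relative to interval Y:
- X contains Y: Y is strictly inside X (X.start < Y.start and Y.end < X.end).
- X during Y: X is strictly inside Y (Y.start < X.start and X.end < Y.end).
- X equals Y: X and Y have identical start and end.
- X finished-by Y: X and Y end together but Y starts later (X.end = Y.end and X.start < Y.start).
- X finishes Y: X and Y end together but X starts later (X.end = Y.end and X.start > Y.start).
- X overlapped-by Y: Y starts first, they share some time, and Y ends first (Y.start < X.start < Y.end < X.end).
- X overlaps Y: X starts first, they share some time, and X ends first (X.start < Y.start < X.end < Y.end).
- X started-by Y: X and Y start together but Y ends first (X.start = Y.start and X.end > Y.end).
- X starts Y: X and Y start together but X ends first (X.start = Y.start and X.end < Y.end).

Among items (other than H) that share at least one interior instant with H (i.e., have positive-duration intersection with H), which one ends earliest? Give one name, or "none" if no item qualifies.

L

Target H = [October 8, October 21].
A [October 9, October 21] → finishes → candidate.
B [October 8, October 21] → equals → candidate.
C [October 21, October 23] → met-by → excluded.
D [October 3, October 8] → meets → excluded.
E [October 8, October 17] → starts → candidate.
F [October 12, October 25] → overlapped-by → candidate.
J [October 18, October 21] → finishes → candidate.
L [October 4, October 16] → overlaps → candidate.
N [October 12, October 23] → overlapped-by → candidate.
P [October 23, October 28] → after → excluded.
R [October 19, October 26] → overlapped-by → candidate.
Among candidates, earliest end is October 16 → L.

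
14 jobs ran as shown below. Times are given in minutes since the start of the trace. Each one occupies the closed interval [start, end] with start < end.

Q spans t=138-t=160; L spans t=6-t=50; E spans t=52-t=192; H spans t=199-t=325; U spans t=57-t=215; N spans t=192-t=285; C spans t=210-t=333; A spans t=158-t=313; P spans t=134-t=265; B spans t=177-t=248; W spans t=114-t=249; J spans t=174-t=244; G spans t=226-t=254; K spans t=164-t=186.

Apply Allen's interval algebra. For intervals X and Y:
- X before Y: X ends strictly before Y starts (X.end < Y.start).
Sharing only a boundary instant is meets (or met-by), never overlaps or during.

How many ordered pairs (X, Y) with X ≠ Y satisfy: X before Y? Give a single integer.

Checking all 182 ordered pairs for relation 'before'; matching pairs in alphabetical order:
(E, C): E before C ✓
(E, G): E before G ✓
(E, H): E before H ✓
(K, C): K before C ✓
(K, G): K before G ✓
(K, H): K before H ✓
(K, N): K before N ✓
(L, A): L before A ✓
(L, B): L before B ✓
(L, C): L before C ✓
(L, E): L before E ✓
(L, G): L before G ✓
(L, H): L before H ✓
(L, J): L before J ✓
(L, K): L before K ✓
(L, N): L before N ✓
(L, P): L before P ✓
(L, Q): L before Q ✓
(L, U): L before U ✓
(L, W): L before W ✓
(Q, B): Q before B ✓
(Q, C): Q before C ✓
(Q, G): Q before G ✓
(Q, H): Q before H ✓
... plus 4 further pairs not listed.
Count: 28.

28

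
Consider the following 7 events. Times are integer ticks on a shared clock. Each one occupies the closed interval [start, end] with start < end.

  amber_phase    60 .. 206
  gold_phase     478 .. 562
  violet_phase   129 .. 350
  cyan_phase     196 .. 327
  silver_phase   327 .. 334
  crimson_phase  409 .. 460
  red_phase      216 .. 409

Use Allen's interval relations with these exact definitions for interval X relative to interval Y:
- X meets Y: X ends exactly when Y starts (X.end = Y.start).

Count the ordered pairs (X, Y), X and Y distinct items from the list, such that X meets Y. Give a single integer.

2

Checking all 42 ordered pairs for relation 'meets'; matching pairs in alphabetical order:
(cyan_phase, silver_phase): cyan_phase meets silver_phase ✓
(red_phase, crimson_phase): red_phase meets crimson_phase ✓
Count: 2.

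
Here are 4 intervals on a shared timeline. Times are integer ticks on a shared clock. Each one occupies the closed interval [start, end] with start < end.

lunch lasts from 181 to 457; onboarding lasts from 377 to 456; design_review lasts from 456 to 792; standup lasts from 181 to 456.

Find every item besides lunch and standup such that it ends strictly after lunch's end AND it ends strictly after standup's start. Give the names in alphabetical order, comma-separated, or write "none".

design_review

Conditions: its end is strictly after lunch's end (X.end > 457) AND its end is strictly after standup's start (X.end > 181).
design_review: end 792 > 457? ✓; end 792 > 181? ✓ → yes.
onboarding: end 456 > 457? ✗; end 456 > 181? ✓ → no.
Result: design_review.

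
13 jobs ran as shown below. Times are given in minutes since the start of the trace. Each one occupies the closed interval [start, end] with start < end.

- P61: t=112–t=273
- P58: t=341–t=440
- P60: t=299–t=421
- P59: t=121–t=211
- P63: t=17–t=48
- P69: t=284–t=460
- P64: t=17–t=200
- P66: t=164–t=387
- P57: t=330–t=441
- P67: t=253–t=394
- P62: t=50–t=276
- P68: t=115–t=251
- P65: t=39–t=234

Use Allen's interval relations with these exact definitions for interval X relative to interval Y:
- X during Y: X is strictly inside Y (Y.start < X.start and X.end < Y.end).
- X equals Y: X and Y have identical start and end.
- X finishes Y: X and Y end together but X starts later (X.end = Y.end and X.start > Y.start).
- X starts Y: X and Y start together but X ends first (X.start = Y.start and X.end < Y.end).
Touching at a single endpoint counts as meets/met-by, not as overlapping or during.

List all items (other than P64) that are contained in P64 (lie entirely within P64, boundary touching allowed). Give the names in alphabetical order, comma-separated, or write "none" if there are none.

P63

Target P64 = [t=17, t=200].
P57 [t=330, t=441] → after → no.
P58 [t=341, t=440] → after → no.
P59 [t=121, t=211] → overlapped-by → no.
P60 [t=299, t=421] → after → no.
P61 [t=112, t=273] → overlapped-by → no.
P62 [t=50, t=276] → overlapped-by → no.
P63 [t=17, t=48] → starts → yes.
P65 [t=39, t=234] → overlapped-by → no.
P66 [t=164, t=387] → overlapped-by → no.
P67 [t=253, t=394] → after → no.
P68 [t=115, t=251] → overlapped-by → no.
P69 [t=284, t=460] → after → no.
Result: P63.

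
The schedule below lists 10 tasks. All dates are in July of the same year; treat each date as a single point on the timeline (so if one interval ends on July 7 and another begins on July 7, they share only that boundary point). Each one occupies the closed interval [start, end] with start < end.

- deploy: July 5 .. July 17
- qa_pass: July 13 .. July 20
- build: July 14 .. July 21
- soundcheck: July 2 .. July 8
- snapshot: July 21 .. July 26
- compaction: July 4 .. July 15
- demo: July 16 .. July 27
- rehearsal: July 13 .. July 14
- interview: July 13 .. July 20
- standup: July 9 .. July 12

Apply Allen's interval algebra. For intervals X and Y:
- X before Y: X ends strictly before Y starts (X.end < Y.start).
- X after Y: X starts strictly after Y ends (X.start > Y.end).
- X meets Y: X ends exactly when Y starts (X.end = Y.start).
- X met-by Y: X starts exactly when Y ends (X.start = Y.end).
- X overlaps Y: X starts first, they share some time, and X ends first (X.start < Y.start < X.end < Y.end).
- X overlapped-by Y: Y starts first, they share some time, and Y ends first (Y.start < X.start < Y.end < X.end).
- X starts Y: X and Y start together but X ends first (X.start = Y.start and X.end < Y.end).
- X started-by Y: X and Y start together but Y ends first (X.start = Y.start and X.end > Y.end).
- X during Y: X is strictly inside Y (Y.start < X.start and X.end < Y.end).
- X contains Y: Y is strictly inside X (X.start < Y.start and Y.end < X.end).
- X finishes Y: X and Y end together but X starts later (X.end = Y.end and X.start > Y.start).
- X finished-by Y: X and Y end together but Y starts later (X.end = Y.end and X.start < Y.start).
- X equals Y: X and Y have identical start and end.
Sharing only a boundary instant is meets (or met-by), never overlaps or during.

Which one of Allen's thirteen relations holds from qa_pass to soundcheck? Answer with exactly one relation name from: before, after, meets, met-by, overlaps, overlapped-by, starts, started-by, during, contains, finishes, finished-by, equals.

after

qa_pass = [July 13, July 20]; soundcheck = [July 2, July 8].
Compare endpoints: qa_pass.start > soundcheck.start, qa_pass.start > soundcheck.end, qa_pass.end > soundcheck.start, qa_pass.end > soundcheck.end.
That pattern is 'after'.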